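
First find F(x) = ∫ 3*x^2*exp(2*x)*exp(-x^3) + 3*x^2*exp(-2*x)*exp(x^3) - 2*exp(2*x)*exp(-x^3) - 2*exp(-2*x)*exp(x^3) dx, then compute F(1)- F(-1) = -2*E + 2*exp(-1)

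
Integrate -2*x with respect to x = -x^2 + C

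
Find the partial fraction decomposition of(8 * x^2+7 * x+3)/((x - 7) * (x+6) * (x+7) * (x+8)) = -153/(10*(x + 8)) + 173/(7*(x + 7)) - 249/(26*(x + 6)) + 74/(455*(x - 7))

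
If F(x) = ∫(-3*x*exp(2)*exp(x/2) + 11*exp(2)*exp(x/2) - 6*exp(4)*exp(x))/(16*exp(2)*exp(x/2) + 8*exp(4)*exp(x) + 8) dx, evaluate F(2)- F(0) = -17*exp(2)/(4*(1 + exp(2))) + 11*exp(3)/(4*(1 + exp(3)))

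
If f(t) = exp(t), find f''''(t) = exp(t)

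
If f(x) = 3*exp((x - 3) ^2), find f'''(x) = 24*x^3*exp(x^2 - 6*x + 9) - 216*x^2*exp(x^2 - 6*x + 9) + 684*x*exp(x^2 - 6*x + 9) - 756*exp(x^2 - 6*x + 9)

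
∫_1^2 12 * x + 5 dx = 23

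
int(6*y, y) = 3*y^2 + C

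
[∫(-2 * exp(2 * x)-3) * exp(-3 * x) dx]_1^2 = -2*exp(-1) - exp(-3) + exp(-6) + 2*exp(-2)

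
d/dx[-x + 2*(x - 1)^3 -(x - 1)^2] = 6*x^2 - 14*x + 7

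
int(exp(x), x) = exp(x) + C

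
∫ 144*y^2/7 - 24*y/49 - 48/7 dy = 48*y^3/7 - 12*y^2/49 - 48*y/7 + C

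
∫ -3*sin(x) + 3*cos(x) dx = 3*sqrt(2)*sin(x + pi/4) + C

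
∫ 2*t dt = t^2 + C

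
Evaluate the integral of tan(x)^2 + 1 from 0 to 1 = tan(1)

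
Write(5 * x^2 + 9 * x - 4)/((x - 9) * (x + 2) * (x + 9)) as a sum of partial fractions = 160/(63*(x + 9)) + 2/(77*(x + 2)) + 241/(99*(x - 9))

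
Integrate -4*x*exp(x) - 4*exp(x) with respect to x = -4*x*exp(x) + C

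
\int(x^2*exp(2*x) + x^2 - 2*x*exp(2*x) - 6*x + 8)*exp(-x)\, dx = 2*(x - 2)^2*sinh(x) + C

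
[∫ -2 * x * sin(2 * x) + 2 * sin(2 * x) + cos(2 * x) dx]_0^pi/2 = 2 - pi/2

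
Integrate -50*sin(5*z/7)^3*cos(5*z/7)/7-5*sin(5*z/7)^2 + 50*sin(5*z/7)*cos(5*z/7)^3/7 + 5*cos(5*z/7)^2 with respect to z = 7*sin(10*z/7)/2 - 5*cos(20*z/7)/8 + C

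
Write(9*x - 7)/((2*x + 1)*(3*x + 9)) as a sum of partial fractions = -23/(15*(2*x + 1)) + 34/(15*(x + 3))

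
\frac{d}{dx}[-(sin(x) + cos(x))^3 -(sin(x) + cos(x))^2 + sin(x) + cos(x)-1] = (-6*sqrt(2)*sin(x + pi/4)^2 - 4*sin(x + pi/4) + sqrt(2))*cos(x + pi/4)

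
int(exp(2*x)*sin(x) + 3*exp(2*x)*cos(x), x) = sqrt(2)*exp(2*x)*sin(x + pi/4) + C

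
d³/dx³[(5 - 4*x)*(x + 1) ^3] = -96*x - 42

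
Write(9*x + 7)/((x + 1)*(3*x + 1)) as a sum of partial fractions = 6/(3*x + 1) + 1/(x + 1)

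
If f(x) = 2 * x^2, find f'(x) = 4*x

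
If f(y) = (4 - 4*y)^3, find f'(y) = -192*y^2 + 384*y - 192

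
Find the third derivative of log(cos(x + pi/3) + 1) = -(sin(x + pi/3) + cos(2*x + pi/6)/2)/(cos(x + pi/3) + 1)^3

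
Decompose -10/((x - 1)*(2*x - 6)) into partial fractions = 5/(2*(x - 1)) - 5/(2*(x - 3))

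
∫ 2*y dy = y^2 + C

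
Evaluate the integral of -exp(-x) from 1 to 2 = -exp(-1) + exp(-2)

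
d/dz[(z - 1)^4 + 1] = 4*z^3 - 12*z^2 + 12*z - 4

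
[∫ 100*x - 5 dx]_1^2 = 145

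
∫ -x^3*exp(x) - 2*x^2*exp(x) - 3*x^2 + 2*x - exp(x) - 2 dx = -(exp(x) + 1)*(x^3 - x^2 + 2*x - 1) + C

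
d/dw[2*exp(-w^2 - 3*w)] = (-4*w - 6)*exp(-w^2 - 3*w)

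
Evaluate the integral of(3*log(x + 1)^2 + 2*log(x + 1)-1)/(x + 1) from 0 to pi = -log(1 + pi) + log(1 + pi)^2 + log(1 + pi)^3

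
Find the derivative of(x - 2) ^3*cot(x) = (x - 2)^2*(-x/sin(x)^2 + 3/tan(x) + 2/sin(x)^2)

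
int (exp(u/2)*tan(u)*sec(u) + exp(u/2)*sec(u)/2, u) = exp(u/2)*sec(u) + C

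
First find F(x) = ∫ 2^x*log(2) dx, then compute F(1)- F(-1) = 3/2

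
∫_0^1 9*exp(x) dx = -9 + 9*E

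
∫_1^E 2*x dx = -1 + exp(2)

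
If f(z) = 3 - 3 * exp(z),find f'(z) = -3*exp(z)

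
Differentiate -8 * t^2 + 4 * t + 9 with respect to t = 4 - 16*t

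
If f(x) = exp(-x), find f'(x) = -exp(-x)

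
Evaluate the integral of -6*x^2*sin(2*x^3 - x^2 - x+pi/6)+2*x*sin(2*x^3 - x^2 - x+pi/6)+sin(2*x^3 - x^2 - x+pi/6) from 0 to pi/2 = -sqrt(3)/2 + cos(-pi^3/4 + pi/3 + pi^2/4)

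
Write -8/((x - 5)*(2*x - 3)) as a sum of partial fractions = 16/(7*(2*x - 3)) - 8/(7*(x - 5))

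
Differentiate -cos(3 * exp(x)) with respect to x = 3*exp(x)*sin(3*exp(x))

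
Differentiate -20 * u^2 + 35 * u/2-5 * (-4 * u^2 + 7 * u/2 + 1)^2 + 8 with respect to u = -320*u^3 + 420*u^2 - 165*u/2 - 35/2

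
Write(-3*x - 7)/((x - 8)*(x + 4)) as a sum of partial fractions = -5/(12*(x + 4)) - 31/(12*(x - 8))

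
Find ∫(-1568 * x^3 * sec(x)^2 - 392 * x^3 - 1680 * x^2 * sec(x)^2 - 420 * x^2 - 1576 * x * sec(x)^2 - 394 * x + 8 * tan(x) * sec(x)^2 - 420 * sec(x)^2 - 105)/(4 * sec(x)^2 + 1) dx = -98*x^4 - 140*x^3 - 197*x^2 - 105*x + log(4*sec(x)^2 + 1) + C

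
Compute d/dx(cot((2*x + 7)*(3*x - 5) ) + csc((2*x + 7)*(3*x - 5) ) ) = -12*x*cot(6*x^2 + 11*x - 35)^2 - 12*x*cot(6*x^2 + 11*x - 35)*csc(6*x^2 + 11*x - 35) - 12*x - 11*cot(6*x^2 + 11*x - 35)^2 - 11*cot(6*x^2 + 11*x - 35)*csc(6*x^2 + 11*x - 35) - 11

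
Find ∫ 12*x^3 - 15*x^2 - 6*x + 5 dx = 3*x^4 - 5*x^3 - 3*x^2 + 5*x + C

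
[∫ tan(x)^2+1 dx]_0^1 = tan(1)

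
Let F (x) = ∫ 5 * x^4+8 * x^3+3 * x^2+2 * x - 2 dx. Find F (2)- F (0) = 72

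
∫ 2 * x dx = x^2 + C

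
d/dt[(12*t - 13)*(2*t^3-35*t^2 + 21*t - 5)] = 96*t^3 - 1338*t^2 + 1414*t - 333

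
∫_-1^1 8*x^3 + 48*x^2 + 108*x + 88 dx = 208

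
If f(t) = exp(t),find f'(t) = exp(t)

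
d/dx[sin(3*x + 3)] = 3*cos(3*x + 3)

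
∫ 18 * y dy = 9*y^2 + C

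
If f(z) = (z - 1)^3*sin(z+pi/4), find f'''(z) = -z^3*cos(z + pi/4) - 9*z^2*sin(z + pi/4) + 3*z^2*cos(z + pi/4) + 18*z*sin(z + pi/4) + 15*z*cos(z + pi/4) - 3*sin(z + pi/4) - 17*cos(z + pi/4)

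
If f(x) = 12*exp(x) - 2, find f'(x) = 12*exp(x)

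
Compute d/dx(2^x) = 2^x*log(2)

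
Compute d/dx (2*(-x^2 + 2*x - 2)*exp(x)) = -2*x^2*exp(x)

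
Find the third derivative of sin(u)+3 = -cos(u)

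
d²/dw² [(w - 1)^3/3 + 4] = 2*w - 2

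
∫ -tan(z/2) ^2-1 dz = -2*tan(z/2) + C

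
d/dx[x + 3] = 1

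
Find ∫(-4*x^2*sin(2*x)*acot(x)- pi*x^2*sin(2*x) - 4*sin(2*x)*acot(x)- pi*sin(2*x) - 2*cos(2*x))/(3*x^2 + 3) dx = (4*acot(x) + pi)*cos(2*x)/6 + C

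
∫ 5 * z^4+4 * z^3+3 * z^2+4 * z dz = z^5 + z^4 + z^3 + 2*z^2 + C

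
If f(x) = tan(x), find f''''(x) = 24*tan(x)^5 + 40*tan(x)^3 + 16*tan(x)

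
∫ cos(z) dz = sin(z) + C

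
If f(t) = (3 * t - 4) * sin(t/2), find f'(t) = 3*t*cos(t/2)/2 + 3*sin(t/2) - 2*cos(t/2)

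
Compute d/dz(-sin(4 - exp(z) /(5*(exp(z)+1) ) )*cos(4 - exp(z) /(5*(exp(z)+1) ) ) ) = (-exp(z)*sin(4 - exp(z)/(5*exp(z) + 5))^2 + exp(z)*cos(4 - exp(z)/(5*exp(z) + 5))^2)/(5*exp(2*z) + 10*exp(z) + 5)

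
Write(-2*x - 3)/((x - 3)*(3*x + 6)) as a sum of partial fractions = -1/(15*(x + 2)) - 3/(5*(x - 3))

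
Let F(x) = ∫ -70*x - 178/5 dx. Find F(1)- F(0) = -353/5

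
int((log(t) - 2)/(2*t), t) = (log(t) - 2)^2/4 + C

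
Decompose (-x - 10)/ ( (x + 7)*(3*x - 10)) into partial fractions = -40/(31*(3*x - 10)) + 3/(31*(x + 7))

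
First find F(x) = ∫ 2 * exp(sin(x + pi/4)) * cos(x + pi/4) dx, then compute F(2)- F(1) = -2*exp(sin(pi/4 + 1)) + 2*exp(sin(pi/4 + 2))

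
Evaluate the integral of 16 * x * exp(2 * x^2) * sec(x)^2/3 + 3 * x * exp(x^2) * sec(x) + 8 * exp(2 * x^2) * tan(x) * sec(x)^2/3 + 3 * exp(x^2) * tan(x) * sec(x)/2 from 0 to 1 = -17/6 + 3*E*sec(1)/2 + 4*exp(2)*sec(1)^2/3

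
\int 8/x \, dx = 8*log(x) + C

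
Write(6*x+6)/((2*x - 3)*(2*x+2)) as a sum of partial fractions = 3/(2*x - 3)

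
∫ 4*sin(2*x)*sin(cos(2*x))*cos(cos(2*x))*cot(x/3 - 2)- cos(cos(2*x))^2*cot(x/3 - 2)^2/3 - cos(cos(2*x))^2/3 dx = cos(cos(2*x))^2*cot(x/3 - 2) + C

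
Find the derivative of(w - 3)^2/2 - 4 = w - 3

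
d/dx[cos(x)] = -sin(x)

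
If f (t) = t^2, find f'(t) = 2*t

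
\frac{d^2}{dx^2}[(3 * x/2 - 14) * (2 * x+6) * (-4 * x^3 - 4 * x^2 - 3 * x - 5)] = -240*x^3 + 768*x^2 + 2418*x + 756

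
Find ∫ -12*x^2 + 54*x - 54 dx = -4*x^3 + 27*x^2 - 54*x + C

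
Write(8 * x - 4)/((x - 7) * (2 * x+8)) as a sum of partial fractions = 18/(11*(x + 4)) + 26/(11*(x - 7))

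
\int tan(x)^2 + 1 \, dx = tan(x) + C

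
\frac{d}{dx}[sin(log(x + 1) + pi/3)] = cos(log(x + 1) + pi/3)/(x + 1)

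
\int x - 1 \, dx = x^2/2 - x + C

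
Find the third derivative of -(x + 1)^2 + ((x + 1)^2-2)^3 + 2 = 120*x^3 + 360*x^2 + 216*x - 24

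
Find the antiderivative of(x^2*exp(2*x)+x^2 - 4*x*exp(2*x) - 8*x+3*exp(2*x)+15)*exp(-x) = 2*(x - 3)^2*sinh(x) + C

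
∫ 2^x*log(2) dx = 2^x + C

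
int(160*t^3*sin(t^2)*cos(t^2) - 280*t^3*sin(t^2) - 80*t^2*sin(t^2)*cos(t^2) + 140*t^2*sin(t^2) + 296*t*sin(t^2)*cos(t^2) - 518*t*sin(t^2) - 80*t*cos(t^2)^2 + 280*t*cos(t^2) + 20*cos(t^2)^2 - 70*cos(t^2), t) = (2*cos(t^2) - 7)*(-20*t^2 + 10*t - 37)*cos(t^2) + C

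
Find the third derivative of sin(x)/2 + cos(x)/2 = sin(x)/2 - cos(x)/2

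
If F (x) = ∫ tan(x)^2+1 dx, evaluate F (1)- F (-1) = 2*tan(1)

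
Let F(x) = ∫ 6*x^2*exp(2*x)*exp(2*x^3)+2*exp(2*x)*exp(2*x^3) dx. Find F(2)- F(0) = -1 + exp(20)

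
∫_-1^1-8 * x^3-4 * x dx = 0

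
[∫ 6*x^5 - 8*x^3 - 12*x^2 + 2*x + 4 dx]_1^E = -4 + (-E - 2 + exp(3))^2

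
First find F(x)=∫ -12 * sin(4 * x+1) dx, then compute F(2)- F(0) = 3*cos(9) - 3*cos(1)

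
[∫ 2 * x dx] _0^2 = 4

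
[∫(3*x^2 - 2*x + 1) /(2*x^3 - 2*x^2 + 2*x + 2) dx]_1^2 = -log(2)/2 + log(7)/2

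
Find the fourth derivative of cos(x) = cos(x)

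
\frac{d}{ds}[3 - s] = -1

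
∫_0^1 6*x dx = 3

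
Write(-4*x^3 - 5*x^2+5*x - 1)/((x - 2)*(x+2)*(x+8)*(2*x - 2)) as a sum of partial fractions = -1687/(1080*(x + 8)) + 1/(144*(x + 2)) + 5/(54*(x - 1)) - 43/(80*(x - 2))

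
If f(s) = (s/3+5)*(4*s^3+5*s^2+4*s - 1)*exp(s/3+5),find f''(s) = 4*s^4*exp(s/3 + 5)/27 + 161*s^3*exp(s/3 + 5)/27 + 1681*s^2*exp(s/3 + 5)/27 + 4517*s*exp(s/3 + 5)/27 + 587*exp(s/3 + 5)/9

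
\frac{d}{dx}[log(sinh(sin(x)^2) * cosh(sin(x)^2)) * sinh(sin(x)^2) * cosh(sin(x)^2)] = 2*(log(sinh(2*sin(x)^2)/2) + 1)*sin(x)*cos(x)*cosh(2*sin(x)^2)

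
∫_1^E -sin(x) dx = cos(E) - cos(1)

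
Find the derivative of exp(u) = exp(u)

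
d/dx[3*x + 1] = 3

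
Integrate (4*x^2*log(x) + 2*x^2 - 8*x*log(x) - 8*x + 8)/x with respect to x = 2*(x - 2)^2*log(x) + C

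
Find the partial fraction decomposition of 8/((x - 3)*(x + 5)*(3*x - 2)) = -72/(119*(3*x - 2)) + 1/(17*(x + 5)) + 1/(7*(x - 3))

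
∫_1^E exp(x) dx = -E + exp(E)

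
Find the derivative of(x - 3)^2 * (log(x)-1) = (2*x^2*log(x) - x^2 - 6*x*log(x) + 9)/x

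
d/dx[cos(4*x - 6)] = -4*sin(4*x - 6)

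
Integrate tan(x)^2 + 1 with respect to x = tan(x) + C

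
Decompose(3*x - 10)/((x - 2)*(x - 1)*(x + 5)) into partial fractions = -25/(42*(x + 5)) + 7/(6*(x - 1)) - 4/(7*(x - 2))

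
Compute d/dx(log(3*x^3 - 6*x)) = (3*x^2 - 2)/(x^3 - 2*x)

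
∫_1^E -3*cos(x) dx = -3*sin(E) + 3*sin(1)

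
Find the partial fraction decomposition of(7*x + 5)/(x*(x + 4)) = 23/(4*(x + 4)) + 5/(4*x)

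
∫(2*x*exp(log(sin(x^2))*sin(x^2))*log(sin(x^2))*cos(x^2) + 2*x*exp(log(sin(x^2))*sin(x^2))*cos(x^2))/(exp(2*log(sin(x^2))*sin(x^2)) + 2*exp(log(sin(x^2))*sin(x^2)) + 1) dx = exp(log(sin(x^2))*sin(x^2))/(exp(log(sin(x^2))*sin(x^2)) + 1) + C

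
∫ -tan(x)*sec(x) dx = -sec(x) + C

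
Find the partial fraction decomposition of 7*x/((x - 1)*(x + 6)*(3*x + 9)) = -2/(3*(x + 6)) + 7/(12*(x + 3)) + 1/(12*(x - 1))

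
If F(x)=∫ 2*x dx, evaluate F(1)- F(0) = 1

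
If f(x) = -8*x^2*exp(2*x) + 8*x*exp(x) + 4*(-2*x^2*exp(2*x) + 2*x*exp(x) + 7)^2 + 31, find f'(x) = 64*x^4*exp(4*x) + 64*x^3*exp(4*x) - 96*x^3*exp(3*x) - 96*x^2*exp(3*x) - 208*x^2*exp(2*x) - 208*x*exp(2*x) + 120*x*exp(x) + 120*exp(x)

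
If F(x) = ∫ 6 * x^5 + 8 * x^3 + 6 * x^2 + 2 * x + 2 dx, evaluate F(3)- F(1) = 952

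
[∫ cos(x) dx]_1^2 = -sin(1) + sin(2)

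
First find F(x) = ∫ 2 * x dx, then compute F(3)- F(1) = 8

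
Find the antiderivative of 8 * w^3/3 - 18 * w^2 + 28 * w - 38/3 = 2*w^4/3 - 6*w^3 + 14*w^2 - 38*w/3 + C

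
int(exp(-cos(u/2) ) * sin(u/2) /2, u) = exp(-cos(u/2)) + C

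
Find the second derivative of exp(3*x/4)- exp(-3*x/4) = (9*exp(3*x/2) - 9)*exp(-3*x/4)/16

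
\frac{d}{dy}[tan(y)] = cos(y)^(-2)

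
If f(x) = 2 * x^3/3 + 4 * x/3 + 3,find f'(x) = 2*x^2 + 4/3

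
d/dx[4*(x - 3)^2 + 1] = 8*x - 24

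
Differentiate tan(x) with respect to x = cos(x)^(-2)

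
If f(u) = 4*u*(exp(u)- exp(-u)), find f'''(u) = (4*u*exp(2*u) + 4*u + 12*exp(2*u) - 12)*exp(-u)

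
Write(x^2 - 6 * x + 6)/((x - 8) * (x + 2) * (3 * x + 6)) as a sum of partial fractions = 13/(50*(x + 2)) - 11/(15*(x + 2)^2) + 11/(150*(x - 8))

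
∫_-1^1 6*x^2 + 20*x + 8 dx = 20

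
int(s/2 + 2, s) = s^2/4 + 2*s + C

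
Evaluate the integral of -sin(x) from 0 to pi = -2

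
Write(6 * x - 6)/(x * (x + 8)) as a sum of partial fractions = 27/(4*(x + 8)) - 3/(4*x)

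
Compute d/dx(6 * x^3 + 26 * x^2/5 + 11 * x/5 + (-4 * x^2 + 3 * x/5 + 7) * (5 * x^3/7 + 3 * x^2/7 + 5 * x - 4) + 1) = -100*x^4/7 - 36*x^3/7 - 918*x^2/35 + 272*x/5 + 174/5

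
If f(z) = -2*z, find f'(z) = -2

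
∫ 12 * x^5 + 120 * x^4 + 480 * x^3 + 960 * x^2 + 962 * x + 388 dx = 2*x^6 + 24*x^5 + 120*x^4 + 320*x^3 + 481*x^2 + 388*x + C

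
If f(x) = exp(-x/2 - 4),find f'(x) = -exp(-x/2 - 4)/2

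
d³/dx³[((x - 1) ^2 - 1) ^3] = 120*x^3 - 360*x^2 + 288*x - 48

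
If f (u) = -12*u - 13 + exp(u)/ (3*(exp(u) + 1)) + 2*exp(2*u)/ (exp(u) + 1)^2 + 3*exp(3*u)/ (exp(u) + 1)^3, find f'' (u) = (-40*exp(4*u) + 92*exp(3*u) + 25*exp(2*u) + exp(u))/(3*exp(5*u) + 15*exp(4*u) + 30*exp(3*u) + 30*exp(2*u) + 15*exp(u) + 3)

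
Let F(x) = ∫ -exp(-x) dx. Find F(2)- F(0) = -1 + exp(-2)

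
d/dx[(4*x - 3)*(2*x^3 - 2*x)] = 32*x^3 - 18*x^2 - 16*x + 6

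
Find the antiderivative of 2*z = z^2 + C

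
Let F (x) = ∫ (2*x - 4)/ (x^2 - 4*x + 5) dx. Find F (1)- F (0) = -log(5) + log(2)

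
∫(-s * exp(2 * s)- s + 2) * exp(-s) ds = -2*(s - 1)*sinh(s) + C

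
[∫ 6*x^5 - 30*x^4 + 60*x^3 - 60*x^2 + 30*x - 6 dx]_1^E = (-1 + E)^6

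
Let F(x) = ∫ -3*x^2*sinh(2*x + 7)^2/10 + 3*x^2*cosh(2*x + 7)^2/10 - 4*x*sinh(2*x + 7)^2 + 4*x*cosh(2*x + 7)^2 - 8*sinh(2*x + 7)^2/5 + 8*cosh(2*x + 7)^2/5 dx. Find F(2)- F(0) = 12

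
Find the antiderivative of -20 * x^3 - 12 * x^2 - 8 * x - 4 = -5*x^4 - 4*x^3 - 4*x^2 - 4*x + C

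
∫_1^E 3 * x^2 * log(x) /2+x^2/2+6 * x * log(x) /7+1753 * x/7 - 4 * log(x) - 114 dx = -35 - 10*E + E*(-4 + 3*E/7 + exp(2)/2) + 5*(-2 + 5*E)^2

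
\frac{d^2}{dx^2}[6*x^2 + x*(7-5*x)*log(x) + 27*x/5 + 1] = (-10*x*log(x) - 3*x + 7)/x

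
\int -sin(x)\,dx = cos(x) + C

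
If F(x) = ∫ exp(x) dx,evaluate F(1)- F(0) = -1 + E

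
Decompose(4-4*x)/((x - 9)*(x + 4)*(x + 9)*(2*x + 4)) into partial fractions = -2/(63*(x + 9)) + 1/(13*(x + 4)) - 3/(77*(x + 2)) - 8/(1287*(x - 9))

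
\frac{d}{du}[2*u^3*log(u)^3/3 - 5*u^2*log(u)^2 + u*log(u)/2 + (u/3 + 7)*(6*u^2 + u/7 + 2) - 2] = 2*u^2*log(u)^3 + 2*u^2*log(u)^2 + 6*u^2 - 10*u*log(u)^2 - 10*u*log(u) + 1766*u/21 + log(u)/2 + 13/6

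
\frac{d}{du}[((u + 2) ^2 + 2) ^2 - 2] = 4*u^3 + 24*u^2 + 56*u + 48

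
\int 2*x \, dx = x^2 + C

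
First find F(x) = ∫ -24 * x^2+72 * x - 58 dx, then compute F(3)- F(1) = -36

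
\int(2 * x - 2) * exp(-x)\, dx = -2*x*exp(-x) + C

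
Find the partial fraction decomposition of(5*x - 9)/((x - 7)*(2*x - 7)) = -17/(7*(2*x - 7)) + 26/(7*(x - 7))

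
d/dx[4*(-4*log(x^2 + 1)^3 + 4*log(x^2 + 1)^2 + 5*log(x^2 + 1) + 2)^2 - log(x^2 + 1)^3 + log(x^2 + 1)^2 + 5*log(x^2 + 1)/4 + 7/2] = (1536*x*log(x^2 + 1)^5 - 2560*x*log(x^2 + 1)^4 - 1536*x*log(x^2 + 1)^3 + 1140*x*log(x^2 + 1)^2 + 1320*x*log(x^2 + 1) + 325*x)/(2*x^2 + 2)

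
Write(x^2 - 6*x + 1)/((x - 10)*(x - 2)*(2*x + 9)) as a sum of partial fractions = 193/(377*(2*x + 9)) + 7/(104*(x - 2)) + 41/(232*(x - 10))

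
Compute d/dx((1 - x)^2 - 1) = 2*x - 2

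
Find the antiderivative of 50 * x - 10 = 25*x^2 - 10*x + C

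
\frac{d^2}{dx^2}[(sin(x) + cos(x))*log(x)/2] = sqrt(2)*(-x^2*log(x)*sin(x + pi/4) + 2*x*cos(x + pi/4) - sin(x + pi/4))/(2*x^2)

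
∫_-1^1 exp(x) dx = E - exp(-1)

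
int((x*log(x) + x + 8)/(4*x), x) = (x + 8)*log(x)/4 + C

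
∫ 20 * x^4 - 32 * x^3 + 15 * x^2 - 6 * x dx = 4*x^5 - 8*x^4 + 5*x^3 - 3*x^2 + C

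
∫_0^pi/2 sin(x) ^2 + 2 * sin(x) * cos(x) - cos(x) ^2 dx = 1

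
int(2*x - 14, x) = x^2 - 14*x + C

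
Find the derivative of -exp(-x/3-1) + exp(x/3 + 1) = (exp(2*x/3 + 2) + 1)*exp(-x/3 - 1)/3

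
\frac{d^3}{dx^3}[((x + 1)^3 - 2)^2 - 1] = 120*x^3 + 360*x^2 + 360*x + 96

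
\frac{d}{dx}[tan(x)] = cos(x)^(-2)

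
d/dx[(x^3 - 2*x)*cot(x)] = -x^3/sin(x)^2 + 3*x^2/tan(x) + 2*x/sin(x)^2 - 2/tan(x)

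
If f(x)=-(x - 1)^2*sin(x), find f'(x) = -x^2*cos(x) - 2*x*sin(x) + 2*x*cos(x) + 2*sin(x) - cos(x)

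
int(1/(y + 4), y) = log(y/2 + 2) + C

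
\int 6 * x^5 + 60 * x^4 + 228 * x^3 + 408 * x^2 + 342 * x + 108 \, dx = x^6 + 12*x^5 + 57*x^4 + 136*x^3 + 171*x^2 + 108*x + C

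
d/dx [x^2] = 2*x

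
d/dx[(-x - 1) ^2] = 2*x + 2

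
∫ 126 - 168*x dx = -84*x^2 + 126*x + C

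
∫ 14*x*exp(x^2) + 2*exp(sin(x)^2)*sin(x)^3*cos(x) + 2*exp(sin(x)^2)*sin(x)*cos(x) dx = 7*exp(x^2) + exp(sin(x)^2)*sin(x)^2 + C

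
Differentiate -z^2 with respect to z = -2*z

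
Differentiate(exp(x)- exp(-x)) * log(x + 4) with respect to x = (x*exp(2*x)*log(x + 4) + x*log(x + 4) + 4*exp(2*x)*log(x + 4) + exp(2*x) + 4*log(x + 4) - 1)/(x*exp(x) + 4*exp(x))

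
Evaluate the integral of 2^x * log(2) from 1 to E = -2 + 2^E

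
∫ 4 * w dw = 2*w^2 + C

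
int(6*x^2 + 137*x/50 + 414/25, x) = 2*x^3 + 137*x^2/100 + 414*x/25 + C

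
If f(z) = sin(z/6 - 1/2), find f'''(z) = -cos(z/6 - 1/2)/216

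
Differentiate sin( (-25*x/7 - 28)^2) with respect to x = 1250*x*cos(625*x^2/49 + 200*x + 784)/49 + 200*cos(625*x^2/49 + 200*x + 784)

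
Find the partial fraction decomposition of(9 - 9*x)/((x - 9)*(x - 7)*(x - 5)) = -9/(2*(x - 5)) + 27/(2*(x - 7)) - 9/(x - 9)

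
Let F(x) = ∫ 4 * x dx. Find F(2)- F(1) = 6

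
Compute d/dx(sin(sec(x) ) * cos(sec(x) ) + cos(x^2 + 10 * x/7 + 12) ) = -2*x*sin(x^2 + 10*x/7 + 12) - 10*sin(x^2 + 10*x/7 + 12)/7 - sin(sec(x))^2*tan(x)*sec(x) + cos(sec(x))^2*tan(x)*sec(x)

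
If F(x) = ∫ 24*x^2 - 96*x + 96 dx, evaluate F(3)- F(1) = 16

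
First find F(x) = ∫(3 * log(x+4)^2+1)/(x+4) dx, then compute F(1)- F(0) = -log(4)^3 - log(4) + log(5) + log(5)^3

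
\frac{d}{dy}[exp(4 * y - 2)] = 4*exp(4*y - 2)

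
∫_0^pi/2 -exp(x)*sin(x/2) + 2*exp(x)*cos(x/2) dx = -2 + sqrt(2)*exp(pi/2)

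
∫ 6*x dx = 3*x^2 + C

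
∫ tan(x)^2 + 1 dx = tan(x) + C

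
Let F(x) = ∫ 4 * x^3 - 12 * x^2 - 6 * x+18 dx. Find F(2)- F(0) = 8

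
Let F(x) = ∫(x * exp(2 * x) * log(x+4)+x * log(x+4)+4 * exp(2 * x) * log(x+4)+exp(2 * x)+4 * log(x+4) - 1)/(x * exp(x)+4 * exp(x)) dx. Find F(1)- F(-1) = -(-E + exp(-1))*log(3) + (E - exp(-1))*log(5)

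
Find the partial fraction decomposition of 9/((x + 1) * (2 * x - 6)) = -9/(8*(x + 1)) + 9/(8*(x - 3))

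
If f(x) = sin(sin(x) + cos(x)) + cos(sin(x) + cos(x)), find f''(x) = 2*sqrt(2)*sin(x)*sin(sqrt(2)*sin(x + pi/4) + pi/4)*cos(x) - 2*sin(x + pi/4)*cos(sqrt(2)*sin(x + pi/4) + pi/4) - sqrt(2)*sin(sqrt(2)*sin(x + pi/4) + pi/4)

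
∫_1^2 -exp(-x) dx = -exp(-1) + exp(-2)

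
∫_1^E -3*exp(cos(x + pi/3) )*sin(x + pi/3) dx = -3*exp(cos(1 + pi/3)) + 3*exp(cos(pi/3 + E))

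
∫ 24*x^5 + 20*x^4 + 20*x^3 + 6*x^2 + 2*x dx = 4*x^6 + 4*x^5 + 5*x^4 + 2*x^3 + x^2 + C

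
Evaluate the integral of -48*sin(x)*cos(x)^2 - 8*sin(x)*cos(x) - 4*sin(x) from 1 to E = 16*cos(E) - 16*cos(1) + 4*cos(3*E) - 2*cos(2) + 2*cos(2*E) - 4*cos(3)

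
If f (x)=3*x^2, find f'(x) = 6*x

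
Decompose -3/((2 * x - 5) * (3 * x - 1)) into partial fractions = 9/(13*(3*x - 1)) - 6/(13*(2*x - 5))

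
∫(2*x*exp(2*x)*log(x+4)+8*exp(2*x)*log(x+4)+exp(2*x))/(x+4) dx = exp(2*x)*log(x + 4) + C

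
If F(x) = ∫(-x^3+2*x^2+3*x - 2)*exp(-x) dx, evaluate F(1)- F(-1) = -2*E + 2*exp(-1)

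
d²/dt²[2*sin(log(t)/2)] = -(sin(log(t)/2) + 2*cos(log(t)/2))/(2*t^2)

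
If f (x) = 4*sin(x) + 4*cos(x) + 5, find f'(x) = -4*sin(x) + 4*cos(x)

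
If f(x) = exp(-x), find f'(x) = -exp(-x)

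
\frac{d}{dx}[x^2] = 2*x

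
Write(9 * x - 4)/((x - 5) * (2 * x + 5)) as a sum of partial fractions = 53/(15*(2*x + 5)) + 41/(15*(x - 5))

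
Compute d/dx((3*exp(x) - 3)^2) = 18*exp(2*x) - 18*exp(x)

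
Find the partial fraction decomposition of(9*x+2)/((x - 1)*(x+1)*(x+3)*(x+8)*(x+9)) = -79/(480*(x + 9)) + 2/(9*(x + 8)) - 5/(48*(x + 3)) + 1/(32*(x + 1)) + 11/(720*(x - 1))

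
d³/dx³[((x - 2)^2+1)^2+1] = 24*x - 48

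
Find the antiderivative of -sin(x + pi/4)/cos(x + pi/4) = log(3*cos(x + pi/4)) + C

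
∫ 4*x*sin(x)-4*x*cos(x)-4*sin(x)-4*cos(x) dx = -4*sqrt(2)*x*sin(x + pi/4) + C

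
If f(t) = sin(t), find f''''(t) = sin(t)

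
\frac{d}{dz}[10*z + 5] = 10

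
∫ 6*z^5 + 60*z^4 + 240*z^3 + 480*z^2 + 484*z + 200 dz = z^6 + 12*z^5 + 60*z^4 + 160*z^3 + 242*z^2 + 200*z + C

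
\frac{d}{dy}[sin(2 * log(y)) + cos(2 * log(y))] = 2*sqrt(2)*cos(2*log(y) + pi/4)/y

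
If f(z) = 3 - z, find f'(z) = -1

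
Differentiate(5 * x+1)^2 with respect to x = 50*x + 10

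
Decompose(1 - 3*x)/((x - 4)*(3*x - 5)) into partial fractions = 12/(7*(3*x - 5)) - 11/(7*(x - 4))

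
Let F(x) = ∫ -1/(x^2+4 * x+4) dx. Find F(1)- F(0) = -1/6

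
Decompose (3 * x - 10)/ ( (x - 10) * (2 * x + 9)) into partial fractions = 47/(29*(2*x + 9)) + 20/(29*(x - 10))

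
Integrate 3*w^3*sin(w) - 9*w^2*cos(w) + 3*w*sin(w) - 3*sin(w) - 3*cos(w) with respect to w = 3*(-w^3 - w + 1)*cos(w) + C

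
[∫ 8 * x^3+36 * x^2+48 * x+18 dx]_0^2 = 260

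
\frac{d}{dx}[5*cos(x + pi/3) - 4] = -5*sin(x + pi/3)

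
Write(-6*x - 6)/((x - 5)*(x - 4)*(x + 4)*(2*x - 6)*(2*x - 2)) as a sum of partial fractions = 1/(560*(x + 4)) + 1/(40*(x - 1)) - 3/(14*(x - 3)) + 5/(16*(x - 4)) - 1/(8*(x - 5))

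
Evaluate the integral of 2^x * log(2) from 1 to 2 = 2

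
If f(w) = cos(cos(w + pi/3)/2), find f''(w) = -sin(w + pi/3)^2*cos(cos(w + pi/3)/2)/4 + sin(cos(w + pi/3)/2)*cos(w + pi/3)/2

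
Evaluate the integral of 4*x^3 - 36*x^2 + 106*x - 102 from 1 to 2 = -12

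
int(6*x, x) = 3*x^2 + C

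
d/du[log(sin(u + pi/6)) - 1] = 1/tan(u + pi/6)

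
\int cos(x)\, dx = sin(x) + C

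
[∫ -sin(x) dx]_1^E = cos(E) - cos(1)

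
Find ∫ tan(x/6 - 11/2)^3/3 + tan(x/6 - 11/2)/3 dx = tan(x/6 - 11/2)^2 + C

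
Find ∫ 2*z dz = z^2 + C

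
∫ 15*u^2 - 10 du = 5*u^3 - 10*u + C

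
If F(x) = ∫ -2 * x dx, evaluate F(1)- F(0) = -1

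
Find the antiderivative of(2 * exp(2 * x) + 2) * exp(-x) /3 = 4*sinh(x)/3 + C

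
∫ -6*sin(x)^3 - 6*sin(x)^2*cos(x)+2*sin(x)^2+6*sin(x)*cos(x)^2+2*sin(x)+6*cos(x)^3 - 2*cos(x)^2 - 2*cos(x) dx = 2*(sqrt(2)*sin(2*x) - sin(x + pi/4))*sin(x + pi/4) + C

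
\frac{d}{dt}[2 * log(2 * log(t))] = 2/(t*log(t))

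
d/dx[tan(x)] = cos(x)^(-2)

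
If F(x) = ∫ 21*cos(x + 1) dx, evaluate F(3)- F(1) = -21*sin(2) + 21*sin(4)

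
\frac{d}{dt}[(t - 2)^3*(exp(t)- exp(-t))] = (t^3*exp(2*t) + t^3 - 3*t^2*exp(2*t) - 9*t^2 + 24*t + 4*exp(2*t) - 20)*exp(-t)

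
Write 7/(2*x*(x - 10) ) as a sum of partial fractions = 7/(20*(x - 10)) - 7/(20*x)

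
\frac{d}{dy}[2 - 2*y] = -2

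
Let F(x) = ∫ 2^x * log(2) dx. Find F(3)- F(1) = 6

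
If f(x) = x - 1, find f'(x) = 1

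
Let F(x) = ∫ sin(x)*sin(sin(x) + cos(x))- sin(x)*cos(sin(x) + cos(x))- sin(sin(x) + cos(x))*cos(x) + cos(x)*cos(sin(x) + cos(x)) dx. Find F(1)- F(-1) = sqrt(2)*(-sin(sqrt(2)*cos(pi/4 + 1) + pi/4) + sin(pi/4 + sqrt(2)*sin(pi/4 + 1)))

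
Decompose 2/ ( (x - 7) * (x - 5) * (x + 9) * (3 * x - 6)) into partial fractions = -1/(3696*(x + 9)) + 2/(495*(x - 2)) - 1/(126*(x - 5)) + 1/(240*(x - 7))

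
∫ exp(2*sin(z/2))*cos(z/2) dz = exp(2*sin(z/2)) + C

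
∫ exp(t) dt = exp(t) + C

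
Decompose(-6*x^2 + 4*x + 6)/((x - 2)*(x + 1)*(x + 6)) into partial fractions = -117/(20*(x + 6)) + 4/(15*(x + 1)) - 5/(12*(x - 2))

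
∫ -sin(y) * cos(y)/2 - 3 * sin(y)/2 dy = (cos(y) + 6)*cos(y)/4 + C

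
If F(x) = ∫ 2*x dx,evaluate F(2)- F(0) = 4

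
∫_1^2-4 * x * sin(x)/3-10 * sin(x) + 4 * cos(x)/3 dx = -34*cos(1)/3 + 38*cos(2)/3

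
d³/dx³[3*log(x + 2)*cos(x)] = (3*x^3*log(x + 2)*sin(x) + 18*x^2*log(x + 2)*sin(x) - 9*x^2*cos(x) + 36*x*log(x + 2)*sin(x) + 9*x*sin(x) - 36*x*cos(x) + 24*log(x + 2)*sin(x) + 18*sin(x) - 30*cos(x))/(x^3 + 6*x^2 + 12*x + 8)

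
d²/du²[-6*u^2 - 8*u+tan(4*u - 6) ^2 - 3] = 96*tan(4*u - 6)^4 + 128*tan(4*u - 6)^2 + 20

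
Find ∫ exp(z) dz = exp(z) + C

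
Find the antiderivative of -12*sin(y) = 12*cos(y) + C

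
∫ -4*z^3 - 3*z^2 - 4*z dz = -z^4 - z^3 - 2*z^2 + C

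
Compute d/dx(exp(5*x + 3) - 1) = 5*exp(5*x + 3)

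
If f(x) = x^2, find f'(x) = 2*x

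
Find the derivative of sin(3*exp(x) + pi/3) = 3*exp(x)*cos(3*exp(x) + pi/3)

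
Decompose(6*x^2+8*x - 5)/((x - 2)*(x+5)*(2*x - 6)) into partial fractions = 15/(16*(x + 5)) - 5/(2*(x - 2)) + 73/(16*(x - 3))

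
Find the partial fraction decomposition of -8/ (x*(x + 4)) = 2/(x + 4) - 2/x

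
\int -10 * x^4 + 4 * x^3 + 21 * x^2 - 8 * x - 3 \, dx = -2*x^5 + x^4 + 7*x^3 - 4*x^2 - 3*x + C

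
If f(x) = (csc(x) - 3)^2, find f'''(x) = 2*(-3 + 4/sin(x) + 18/sin(x)^2 - 12/sin(x)^3)*cos(x)/sin(x)^2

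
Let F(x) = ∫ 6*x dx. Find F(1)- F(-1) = 0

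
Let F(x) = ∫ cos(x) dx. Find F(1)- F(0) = sin(1)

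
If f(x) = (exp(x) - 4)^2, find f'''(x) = 8*exp(2*x) - 8*exp(x)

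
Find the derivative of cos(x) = -sin(x)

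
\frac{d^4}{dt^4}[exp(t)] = exp(t)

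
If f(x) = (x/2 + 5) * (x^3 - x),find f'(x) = 2*x^3 + 15*x^2 - x - 5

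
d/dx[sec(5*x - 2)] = 5*tan(5*x - 2)*sec(5*x - 2)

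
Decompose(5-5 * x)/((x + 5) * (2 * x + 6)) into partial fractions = -15/(2*(x + 5)) + 5/(x + 3)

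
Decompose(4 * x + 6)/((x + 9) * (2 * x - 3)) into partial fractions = 8/(7*(2*x - 3)) + 10/(7*(x + 9))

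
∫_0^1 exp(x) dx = -1 + E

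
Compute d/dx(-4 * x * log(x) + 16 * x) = 12 - 4*log(x)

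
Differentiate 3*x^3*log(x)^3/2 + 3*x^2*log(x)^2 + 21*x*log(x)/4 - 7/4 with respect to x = 9*x^2*log(x)^3/2 + 9*x^2*log(x)^2/2 + 6*x*log(x)^2 + 6*x*log(x) + 21*log(x)/4 + 21/4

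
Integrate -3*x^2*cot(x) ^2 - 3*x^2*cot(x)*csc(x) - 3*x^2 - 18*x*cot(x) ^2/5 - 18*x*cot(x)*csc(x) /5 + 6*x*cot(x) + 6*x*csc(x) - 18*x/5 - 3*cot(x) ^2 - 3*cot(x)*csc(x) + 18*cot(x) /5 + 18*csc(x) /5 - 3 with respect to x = (cot(x) + csc(x))*(3*x^2 + 18*x/5 + 3) + C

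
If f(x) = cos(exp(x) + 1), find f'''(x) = (exp(2*x)*sin(exp(x) + 1) - 3*exp(x)*cos(exp(x) + 1) - sin(exp(x) + 1))*exp(x)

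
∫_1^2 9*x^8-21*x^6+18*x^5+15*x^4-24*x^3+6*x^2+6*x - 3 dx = 342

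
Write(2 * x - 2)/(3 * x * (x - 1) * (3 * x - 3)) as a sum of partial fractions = 2/(9*(x - 1)) - 2/(9*x)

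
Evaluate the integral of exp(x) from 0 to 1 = -1 + E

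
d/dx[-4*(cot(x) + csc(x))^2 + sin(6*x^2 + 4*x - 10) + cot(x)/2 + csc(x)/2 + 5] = 12*x*cos(6*x^2 + 4*x - 10) + 4*cos(6*x^2 + 4*x - 10) + 8*cot(x)^3 + 16*cot(x)^2*csc(x) - cot(x)^2/2 + 8*cot(x)*csc(x)^2 - cot(x)*csc(x)/2 + 8*cot(x) + 8*csc(x) - 1/2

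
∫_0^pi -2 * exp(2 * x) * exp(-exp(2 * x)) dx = -exp(-1) + exp(-exp(2*pi))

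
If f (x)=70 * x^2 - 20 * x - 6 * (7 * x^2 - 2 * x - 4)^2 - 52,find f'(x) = -1176*x^3 + 504*x^2 + 764*x - 116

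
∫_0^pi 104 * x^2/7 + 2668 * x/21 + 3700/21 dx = -954/7 + (9 + 13*pi/3)*(14 + 2*(2 + 2*pi)^2/7 + 10*pi)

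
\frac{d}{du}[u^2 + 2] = 2*u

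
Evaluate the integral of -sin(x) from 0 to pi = -2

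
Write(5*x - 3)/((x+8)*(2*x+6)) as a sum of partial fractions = 43/(10*(x + 8)) - 9/(5*(x + 3))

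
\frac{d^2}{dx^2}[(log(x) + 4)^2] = (-2*log(x) - 6)/x^2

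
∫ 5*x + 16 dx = 5*x^2/2 + 16*x + C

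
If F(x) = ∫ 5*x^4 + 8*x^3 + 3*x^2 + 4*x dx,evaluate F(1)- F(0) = 6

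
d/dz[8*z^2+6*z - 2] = 16*z + 6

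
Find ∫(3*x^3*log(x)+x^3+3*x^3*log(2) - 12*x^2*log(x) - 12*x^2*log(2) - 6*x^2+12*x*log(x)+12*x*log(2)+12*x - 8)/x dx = (x - 2)^3*log(2*x) + C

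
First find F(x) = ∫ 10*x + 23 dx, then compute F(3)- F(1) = 86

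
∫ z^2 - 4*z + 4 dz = z^3/3 - 2*z^2 + 4*z + C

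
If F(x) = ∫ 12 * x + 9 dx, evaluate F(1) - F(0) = 15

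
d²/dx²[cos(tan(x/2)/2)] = -(-1 + cos(x/2)^(-2))^2*cos(tan(x/2)/2)/16 - sin(x/2)*sin(tan(x/2)/2)/(4*cos(x/2)^3) + cos(tan(x/2)/2)/16 - cos(tan(x/2)/2)/(8*cos(x/2)^2)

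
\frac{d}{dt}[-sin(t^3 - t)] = (1 - 3*t^2)*cos(t*(t^2 - 1))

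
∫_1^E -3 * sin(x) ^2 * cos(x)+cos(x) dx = -sin(1)*cos(1)^2 + sin(E)*cos(E)^2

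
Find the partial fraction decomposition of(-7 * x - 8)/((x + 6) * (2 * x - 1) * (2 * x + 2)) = -23/(39*(2*x - 1)) + 17/(65*(x + 6)) + 1/(30*(x + 1))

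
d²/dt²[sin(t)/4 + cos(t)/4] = -sin(t)/4 - cos(t)/4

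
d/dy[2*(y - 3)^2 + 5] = 4*y - 12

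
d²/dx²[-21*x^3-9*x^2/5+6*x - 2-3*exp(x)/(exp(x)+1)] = (-630*x*exp(3*x) - 1890*x*exp(2*x) - 1890*x*exp(x) - 630*x - 18*exp(3*x) - 39*exp(2*x) - 69*exp(x) - 18)/(5*exp(3*x) + 15*exp(2*x) + 15*exp(x) + 5)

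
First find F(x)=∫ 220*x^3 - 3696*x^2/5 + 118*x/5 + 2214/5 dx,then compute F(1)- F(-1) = 1964/5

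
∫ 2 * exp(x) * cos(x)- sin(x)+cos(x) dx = sqrt(2)*(exp(x) + 1)*sin(x + pi/4) + C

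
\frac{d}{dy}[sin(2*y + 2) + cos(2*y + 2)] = -2*sin(2*y + 2) + 2*cos(2*y + 2)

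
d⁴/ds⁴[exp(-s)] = exp(-s)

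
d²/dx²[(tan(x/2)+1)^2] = 3*tan(x/2)^4/2 + tan(x/2)^3 + 2*tan(x/2)^2 + tan(x/2) + 1/2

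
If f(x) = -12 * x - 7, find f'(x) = -12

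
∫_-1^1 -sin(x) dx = 0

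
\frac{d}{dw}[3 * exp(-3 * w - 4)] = -9*exp(-3*w - 4)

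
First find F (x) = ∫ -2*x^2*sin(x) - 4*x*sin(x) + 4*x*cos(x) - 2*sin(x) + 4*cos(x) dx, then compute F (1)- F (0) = -2 + 8*cos(1)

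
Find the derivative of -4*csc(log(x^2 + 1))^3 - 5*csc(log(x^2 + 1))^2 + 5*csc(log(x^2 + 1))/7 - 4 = 2*x*(-5 + 70/sin(log(x^2 + 1)) + 84/sin(log(x^2 + 1))^2)*cos(log(x^2 + 1))/((7*x^2 + 7)*sin(log(x^2 + 1))^2)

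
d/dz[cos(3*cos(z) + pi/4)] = 3*sin(z)*sin(3*cos(z) + pi/4)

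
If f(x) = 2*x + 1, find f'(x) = 2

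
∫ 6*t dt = 3*t^2 + C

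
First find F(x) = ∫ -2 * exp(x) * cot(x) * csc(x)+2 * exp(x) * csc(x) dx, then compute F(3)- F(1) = -2*E*csc(1) + 2*exp(3)*csc(3)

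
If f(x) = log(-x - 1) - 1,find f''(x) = -1/(x^2 + 2*x + 1)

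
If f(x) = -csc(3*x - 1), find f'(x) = 3*cot(3*x - 1)*csc(3*x - 1)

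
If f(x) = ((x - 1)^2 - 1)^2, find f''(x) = 12*x^2 - 24*x + 8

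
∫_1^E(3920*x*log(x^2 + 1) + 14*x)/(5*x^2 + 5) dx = -196*log(2)^2 - 7*log(2)/5 + 7*log(1 + exp(2))/5 + 196*log(1 + exp(2))^2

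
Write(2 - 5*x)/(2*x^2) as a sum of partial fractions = -5/(2*x) + x^(-2)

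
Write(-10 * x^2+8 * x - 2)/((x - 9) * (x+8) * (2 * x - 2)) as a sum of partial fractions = -353/(153*(x + 8)) + 1/(36*(x - 1)) - 185/(68*(x - 9))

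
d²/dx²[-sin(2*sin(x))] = 2*sin(x)*cos(2*sin(x)) + 4*sin(2*sin(x))*cos(x)^2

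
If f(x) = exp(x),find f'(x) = exp(x)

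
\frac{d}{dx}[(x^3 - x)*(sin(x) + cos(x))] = sqrt(2)*(x^3*cos(x + pi/4) + 3*x^2*sin(x + pi/4) - x*cos(x + pi/4) - sin(x + pi/4))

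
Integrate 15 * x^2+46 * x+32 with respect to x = 5*x^3 + 23*x^2 + 32*x + C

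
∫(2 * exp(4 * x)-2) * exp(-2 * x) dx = 4*sinh(x)^2 + C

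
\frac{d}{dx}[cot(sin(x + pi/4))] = -cos(x + pi/4)/sin(sin(x + pi/4))^2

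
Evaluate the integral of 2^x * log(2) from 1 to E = -2 + 2^E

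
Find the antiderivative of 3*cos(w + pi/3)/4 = 3*sin(w + pi/3)/4 + C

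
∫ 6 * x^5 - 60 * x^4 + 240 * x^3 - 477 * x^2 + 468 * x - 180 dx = x^6 - 12*x^5 + 60*x^4 - 159*x^3 + 234*x^2 - 180*x + C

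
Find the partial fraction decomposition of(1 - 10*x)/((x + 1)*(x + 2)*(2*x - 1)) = -16/(15*(2*x - 1)) + 21/(5*(x + 2)) - 11/(3*(x + 1))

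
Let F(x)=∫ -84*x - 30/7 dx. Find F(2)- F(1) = -912/7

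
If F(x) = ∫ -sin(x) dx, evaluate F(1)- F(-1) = 0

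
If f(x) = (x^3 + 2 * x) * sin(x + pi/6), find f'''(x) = x*(-x^2*cos(x + pi/6) - 9*x*sin(x + pi/6) + 16*cos(x + pi/6))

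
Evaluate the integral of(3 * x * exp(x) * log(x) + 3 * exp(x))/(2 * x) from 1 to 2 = 3*exp(2)*log(2)/2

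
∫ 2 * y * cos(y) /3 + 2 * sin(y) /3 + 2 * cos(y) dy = (2*y/3 + 2)*sin(y) + C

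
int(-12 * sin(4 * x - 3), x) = 3*cos(4*x - 3) + C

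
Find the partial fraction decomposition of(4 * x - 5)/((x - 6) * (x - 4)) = -11/(2*(x - 4)) + 19/(2*(x - 6))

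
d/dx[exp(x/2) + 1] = exp(x/2)/2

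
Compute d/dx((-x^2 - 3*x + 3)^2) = 4*x^3 + 18*x^2 + 6*x - 18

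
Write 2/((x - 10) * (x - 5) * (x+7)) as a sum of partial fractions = 1/(102*(x + 7)) - 1/(30*(x - 5)) + 2/(85*(x - 10))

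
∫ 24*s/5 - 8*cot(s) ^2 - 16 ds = 12*s^2/5 - 8*s + 8/tan(s) + C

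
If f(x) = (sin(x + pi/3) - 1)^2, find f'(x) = -2*cos(x + pi/3) + cos(2*x + pi/6)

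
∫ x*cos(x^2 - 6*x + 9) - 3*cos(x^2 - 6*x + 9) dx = sin((x - 3)^2)/2 + C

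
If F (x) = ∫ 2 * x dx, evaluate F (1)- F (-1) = 0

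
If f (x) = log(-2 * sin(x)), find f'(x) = 1/tan(x)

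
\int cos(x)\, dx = sin(x) + C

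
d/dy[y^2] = 2*y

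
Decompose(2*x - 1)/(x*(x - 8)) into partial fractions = 15/(8*(x - 8)) + 1/(8*x)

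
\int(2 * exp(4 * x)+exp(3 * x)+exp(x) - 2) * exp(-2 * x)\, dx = (exp(4*x) + exp(3*x) - exp(x) + 1)*exp(-2*x) + C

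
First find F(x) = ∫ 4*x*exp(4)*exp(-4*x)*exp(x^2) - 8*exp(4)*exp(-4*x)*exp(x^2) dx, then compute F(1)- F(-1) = -2*exp(9) + 2*E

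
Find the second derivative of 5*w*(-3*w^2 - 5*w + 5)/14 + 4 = -45*w/7 - 25/7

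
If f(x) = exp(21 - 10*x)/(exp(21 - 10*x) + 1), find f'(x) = -10*exp(10*x - 21)/(exp(-42)*exp(20*x) + 2*exp(-21)*exp(10*x) + 1)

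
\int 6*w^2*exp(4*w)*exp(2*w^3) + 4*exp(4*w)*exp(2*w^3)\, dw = exp(2*w*(w^2 + 2)) + C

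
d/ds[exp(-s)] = -exp(-s)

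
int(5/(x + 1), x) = 5*log(x + 1) + C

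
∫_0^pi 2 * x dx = pi^2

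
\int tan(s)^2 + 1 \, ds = tan(s) + C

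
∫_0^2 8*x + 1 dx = 18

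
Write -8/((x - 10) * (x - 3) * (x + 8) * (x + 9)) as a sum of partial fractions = 2/(57*(x + 9)) - 4/(99*(x + 8)) + 2/(231*(x - 3)) - 4/(1197*(x - 10))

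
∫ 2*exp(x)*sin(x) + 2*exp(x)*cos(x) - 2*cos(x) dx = (2*exp(x) - 2)*sin(x) + C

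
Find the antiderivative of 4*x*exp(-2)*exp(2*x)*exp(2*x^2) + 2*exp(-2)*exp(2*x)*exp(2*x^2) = exp(2*x^2 + 2*x - 2) + C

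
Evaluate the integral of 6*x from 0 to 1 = 3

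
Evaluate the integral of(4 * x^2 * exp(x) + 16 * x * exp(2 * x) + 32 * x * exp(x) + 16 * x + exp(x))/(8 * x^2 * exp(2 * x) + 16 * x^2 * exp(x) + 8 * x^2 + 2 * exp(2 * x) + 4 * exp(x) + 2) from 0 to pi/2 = -1/4 + exp(pi/2)/(2*(1 + exp(pi/2))) + log(1 + pi^2)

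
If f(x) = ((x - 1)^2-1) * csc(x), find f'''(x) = (x^2*cos(x)/sin(x) - 6*x^2*cos(x)/sin(x)^3 - 6*x - 2*x*cos(x)/sin(x) + 12*x/sin(x)^2 + 12*x*cos(x)/sin(x)^3 + 6 - 6*cos(x)/sin(x) - 12/sin(x)^2)/sin(x)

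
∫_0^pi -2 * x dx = -pi^2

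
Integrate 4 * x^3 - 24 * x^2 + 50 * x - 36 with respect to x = x^4 - 8*x^3 + 25*x^2 - 36*x + C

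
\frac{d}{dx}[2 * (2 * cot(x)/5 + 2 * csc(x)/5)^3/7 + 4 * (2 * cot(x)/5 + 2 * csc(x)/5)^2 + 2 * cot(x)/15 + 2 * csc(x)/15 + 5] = 2*(-1680*cos(x)^2 - 3360*cos(x) - 1680 + 103*cos(x)^3/sin(x) - 41*cos(x)^2/sin(x) - 391*cos(x)/sin(x) - 247/sin(x))/(2625*sin(x)^3)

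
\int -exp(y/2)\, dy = -2*exp(y/2) + C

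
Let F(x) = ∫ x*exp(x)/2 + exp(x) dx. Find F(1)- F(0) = -1/2 + E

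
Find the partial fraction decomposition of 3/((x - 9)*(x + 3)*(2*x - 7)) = -12/(143*(2*x - 7)) + 1/(52*(x + 3)) + 1/(44*(x - 9))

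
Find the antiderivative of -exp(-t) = exp(-t) + C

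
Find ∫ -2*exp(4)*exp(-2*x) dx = exp(4 - 2*x) + C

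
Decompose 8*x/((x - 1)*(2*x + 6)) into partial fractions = 3/(x + 3) + 1/(x - 1)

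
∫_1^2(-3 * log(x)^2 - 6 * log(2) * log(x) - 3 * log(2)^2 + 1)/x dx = -7*log(2)^3 + log(2)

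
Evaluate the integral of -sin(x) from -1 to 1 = 0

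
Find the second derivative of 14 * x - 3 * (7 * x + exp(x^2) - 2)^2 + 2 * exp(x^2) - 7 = -168*x^3*exp(x^2) - 48*x^2*exp(2*x^2) + 56*x^2*exp(x^2) - 252*x*exp(x^2) - 12*exp(2*x^2) + 28*exp(x^2) - 294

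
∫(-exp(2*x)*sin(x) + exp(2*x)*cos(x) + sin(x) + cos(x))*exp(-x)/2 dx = cos(x)*sinh(x) + C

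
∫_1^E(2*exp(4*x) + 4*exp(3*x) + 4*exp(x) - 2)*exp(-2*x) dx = -(-exp(-1) + 2 + E)^2 + (-exp(-E) + 2 + exp(E))^2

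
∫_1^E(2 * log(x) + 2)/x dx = 3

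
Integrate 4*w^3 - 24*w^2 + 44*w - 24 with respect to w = w^4 - 8*w^3 + 22*w^2 - 24*w + C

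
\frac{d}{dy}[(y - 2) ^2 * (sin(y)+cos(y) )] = -y^2*sin(y) + y^2*cos(y) + 6*y*sin(y) - 2*y*cos(y) - 8*sin(y)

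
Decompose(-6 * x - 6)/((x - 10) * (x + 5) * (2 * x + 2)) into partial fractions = 1/(5*(x + 5)) - 1/(5*(x - 10))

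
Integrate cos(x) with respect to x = sin(x) + C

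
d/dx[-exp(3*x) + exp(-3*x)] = (-3*exp(6*x) - 3)*exp(-3*x)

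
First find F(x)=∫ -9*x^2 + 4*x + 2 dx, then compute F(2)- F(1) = -13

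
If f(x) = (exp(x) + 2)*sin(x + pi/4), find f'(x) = sqrt(2)*exp(x)*cos(x) + 2*cos(x + pi/4)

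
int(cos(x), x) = sin(x) + C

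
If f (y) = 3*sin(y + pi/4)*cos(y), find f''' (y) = -12*cos(2*y + pi/4)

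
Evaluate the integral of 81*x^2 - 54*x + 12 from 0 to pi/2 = 1 + 3*pi/2 + (-1 + 3*pi/2)^3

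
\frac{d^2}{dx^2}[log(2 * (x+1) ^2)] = -2/(x^2 + 2*x + 1)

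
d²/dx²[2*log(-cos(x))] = -2/cos(x)^2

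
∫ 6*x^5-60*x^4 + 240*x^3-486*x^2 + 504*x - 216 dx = x^6 - 12*x^5 + 60*x^4 - 162*x^3 + 252*x^2 - 216*x + C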